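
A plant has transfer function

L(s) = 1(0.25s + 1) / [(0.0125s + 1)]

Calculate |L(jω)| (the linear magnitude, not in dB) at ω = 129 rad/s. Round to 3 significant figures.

At ω = 129 rad/s:
zero (1 + j129·0.25) = 1 + j32.25 → |·| ≈ 32.266, ∠ ≈ 88.22°
pole (1 + j129·0.0125) = 1 + j1.6125 → |·| ≈ 1.8974, ∠ ≈ 58.19°
|L| = 1 · 32.266 / (1.8974) ≈ 17.005

17.0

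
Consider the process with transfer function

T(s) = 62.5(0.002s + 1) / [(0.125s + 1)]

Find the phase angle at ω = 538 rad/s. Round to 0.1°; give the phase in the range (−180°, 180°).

-42.1°

At ω = 538 rad/s:
zero (1 + j538·0.002) = 1 + j1.076 → |·| ≈ 1.4689, ∠ ≈ 47.10°
pole (1 + j538·0.125) = 1 + j67.25 → |·| ≈ 67.257, ∠ ≈ 89.15°
∠T = (47.10°) − (89.15°) = -42.05°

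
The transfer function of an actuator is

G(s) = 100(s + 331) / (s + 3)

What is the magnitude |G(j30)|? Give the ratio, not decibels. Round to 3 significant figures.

At s = jω = j30:
zero (s+331): 331 + j30 → |·| = √(331²+30²) = √110461 ≈ 332.36, ∠ = arctan(30/331) ≈ 5.18°
pole (s+3): 3 + j30 → |·| = √(3²+30²) = √909 ≈ 30.15, ∠ = arctan(30/3) ≈ 84.29°
|G| = 100 · 332.36 / 30.15 ≈ 1102.4

1.10e+03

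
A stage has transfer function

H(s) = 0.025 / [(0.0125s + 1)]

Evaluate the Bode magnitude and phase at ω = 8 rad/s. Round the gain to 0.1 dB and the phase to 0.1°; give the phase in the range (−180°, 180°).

At ω = 8 rad/s:
pole (1 + j8·0.0125) = 1 + j0.1 → |·| ≈ 1.005, ∠ ≈ 5.71°
|H| = 0.025 · 1 / (1.005) ≈ 0.024876
Gain = 20 log₁₀(0.024876) ≈ -32.08 dB
∠H = (0°) − (5.71°) = -5.71°

-32.1 dB, -5.7°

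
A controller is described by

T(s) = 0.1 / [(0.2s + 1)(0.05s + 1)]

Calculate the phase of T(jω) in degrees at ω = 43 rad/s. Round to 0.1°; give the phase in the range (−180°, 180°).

-148.4°

At ω = 43 rad/s:
pole (1 + j43·0.2) = 1 + j8.6 → |·| ≈ 8.6579, ∠ ≈ 83.37°
pole (1 + j43·0.05) = 1 + j2.15 → |·| ≈ 2.3712, ∠ ≈ 65.06°
∠T = (0°) − (83.37° + 65.06°) = -148.43°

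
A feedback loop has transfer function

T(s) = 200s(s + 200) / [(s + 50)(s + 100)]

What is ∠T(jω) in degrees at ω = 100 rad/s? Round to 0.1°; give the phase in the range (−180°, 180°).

8.1°

At s = jω = j100:
zero (s+200): 200 + j100 → |·| = √(200²+100²) = √50000 ≈ 223.61, ∠ = arctan(100/200) ≈ 26.57°
zero at origin: s = j100 → |·| = 100, ∠ = 90.00°
pole (s+50): 50 + j100 → |·| = √(50²+100²) = √12500 ≈ 111.8, ∠ = arctan(100/50) ≈ 63.43°
pole (s+100): 100 + j100 → |·| = √(100²+100²) = √20000 ≈ 141.42, ∠ = arctan(100/100) ≈ 45.00°
∠T = 116.57° − 108.43° = 8.14°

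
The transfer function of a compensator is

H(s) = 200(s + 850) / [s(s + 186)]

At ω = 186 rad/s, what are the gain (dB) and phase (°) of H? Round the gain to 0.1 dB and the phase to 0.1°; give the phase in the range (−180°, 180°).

11.0 dB, -122.7°

At s = jω = j186:
zero (s+850): 850 + j186 → |·| = √(850²+186²) = √757096 ≈ 870.11, ∠ = arctan(186/850) ≈ 12.34°
pole (s+186): 186 + j186 → |·| = √(186²+186²) = √69192 ≈ 263.04, ∠ = arctan(186/186) ≈ 45.00°
pole at origin: |s| = 186, ∠ = 90.00° (in denominator)
|H| = 200 · 870.11 / 48925 ≈ 3.5569
Gain = 20 log₁₀(3.5569) ≈ 11.02 dB
∠H = 12.34° − 135.00° = -122.66°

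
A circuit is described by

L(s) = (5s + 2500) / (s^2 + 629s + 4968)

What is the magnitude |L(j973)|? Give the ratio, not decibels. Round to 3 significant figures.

0.00487

Substitute s = j973:
Numerator: 5(j973) + 2500 = 2500 + j4865
Denominator: (j973)^2 + 629(j973) + 4968 = -941761 + j612017
|N| = √(2500² + 4865²) ≈ 5469.8, ∠N ≈ 62.80°
|D| = √(941761² + 612017²) ≈ 1.1232e+06, ∠D ≈ 146.98°
|L| = 5469.8 / 1.1232e+06 ≈ 0.0048698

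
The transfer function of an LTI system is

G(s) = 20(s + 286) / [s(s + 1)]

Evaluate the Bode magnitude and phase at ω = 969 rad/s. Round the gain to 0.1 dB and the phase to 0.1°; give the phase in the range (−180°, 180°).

-33.3 dB, -106.4°

At s = jω = j969:
zero (s+286): 286 + j969 → |·| = √(286²+969²) = √1020757 ≈ 1010.3, ∠ = arctan(969/286) ≈ 73.56°
pole (s+1): 1 + j969 → |·| = √(1²+969²) = √938962 ≈ 969, ∠ = arctan(969/1) ≈ 89.94°
pole at origin: |s| = 969, ∠ = 90.00° (in denominator)
|G| = 20 · 1010.3 / 9.3896e+05 ≈ 0.02152
Gain = 20 log₁₀(0.02152) ≈ -33.34 dB
∠G = 73.56° − 179.94° = -106.38°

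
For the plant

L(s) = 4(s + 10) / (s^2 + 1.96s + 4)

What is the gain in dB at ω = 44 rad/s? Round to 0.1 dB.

-20.6 dB

At s = jω = j44:
zero (s+10): 10 + j44 → |·| = √(10²+44²) = √2036 ≈ 45.122, ∠ = arctan(44/10) ≈ 77.20°
quadratic: (j44)² + 1.96·j44 + 4 = -1932 + j86.24 → |·| ≈ 1933.9, ∠ ≈ 177.44°
|L| = 4 · 45.122 / 1933.9 ≈ 0.093329
Gain = 20 log₁₀(0.093329) ≈ -20.60 dB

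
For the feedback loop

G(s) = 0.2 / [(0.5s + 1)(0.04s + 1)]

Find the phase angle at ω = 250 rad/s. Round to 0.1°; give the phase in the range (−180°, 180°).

At ω = 250 rad/s:
pole (1 + j250·0.5) = 1 + j125 → |·| ≈ 125, ∠ ≈ 89.54°
pole (1 + j250·0.04) = 1 + j10 → |·| ≈ 10.05, ∠ ≈ 84.29°
∠G = (0°) − (89.54° + 84.29°) = -173.83°

-173.8°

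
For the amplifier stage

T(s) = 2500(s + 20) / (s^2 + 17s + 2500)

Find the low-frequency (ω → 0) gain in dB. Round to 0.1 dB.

26.0 dB

T(0) = 2500·20 / 2500 = 20
20 log₁₀(20) ≈ 26.02 dB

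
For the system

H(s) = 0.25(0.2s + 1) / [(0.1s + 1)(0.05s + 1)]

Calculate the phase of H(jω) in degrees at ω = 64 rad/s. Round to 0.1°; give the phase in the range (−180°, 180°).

-68.2°

At ω = 64 rad/s:
zero (1 + j64·0.2) = 1 + j12.8 → |·| ≈ 12.839, ∠ ≈ 85.53°
pole (1 + j64·0.1) = 1 + j6.4 → |·| ≈ 6.4777, ∠ ≈ 81.12°
pole (1 + j64·0.05) = 1 + j3.2 → |·| ≈ 3.3526, ∠ ≈ 72.65°
∠H = (85.53°) − (81.12° + 72.65°) = -68.24°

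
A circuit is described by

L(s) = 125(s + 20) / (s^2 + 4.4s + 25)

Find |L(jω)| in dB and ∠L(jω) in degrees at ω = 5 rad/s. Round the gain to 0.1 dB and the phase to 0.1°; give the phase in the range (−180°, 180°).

At s = jω = j5:
zero (s+20): 20 + j5 → |·| = √(20²+5²) = √425 ≈ 20.616, ∠ = arctan(5/20) ≈ 14.04°
quadratic: (j5)² + 4.4·j5 + 25 = 0 + j22 → |·| ≈ 22, ∠ ≈ 90.00°
|L| = 125 · 20.616 / 22 ≈ 117.14
Gain = 20 log₁₀(117.14) ≈ 41.37 dB
∠L = 14.04° − 90.00° = -75.96°

41.4 dB, -76.0°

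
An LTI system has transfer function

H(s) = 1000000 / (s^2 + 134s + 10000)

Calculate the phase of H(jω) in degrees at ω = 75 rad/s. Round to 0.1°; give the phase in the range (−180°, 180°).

-66.5°

At s = jω = j75:
quadratic: (j75)² + 134·j75 + 10000 = 4375 + j10050 → |·| ≈ 10961, ∠ ≈ 66.48°
∠H = 0.00° − 66.48° = -66.48°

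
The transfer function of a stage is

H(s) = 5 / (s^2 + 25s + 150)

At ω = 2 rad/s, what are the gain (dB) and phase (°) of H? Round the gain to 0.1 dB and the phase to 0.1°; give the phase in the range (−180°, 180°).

Substitute s = j2:
Numerator: 5 = 5 + j0
Denominator: (j2)^2 + 25(j2) + 150 = 146 + j50
|N| = √(5² + 0²) ≈ 5, ∠N ≈ 0.00°
|D| = √(146² + 50²) ≈ 154.32, ∠D ≈ 18.90°
|H| = 5 / 154.32 ≈ 0.0324
Gain = 20 log₁₀(0.0324) ≈ -29.79 dB
∠H = 0.00° − 18.90° = -18.90°

-29.8 dB, -18.9°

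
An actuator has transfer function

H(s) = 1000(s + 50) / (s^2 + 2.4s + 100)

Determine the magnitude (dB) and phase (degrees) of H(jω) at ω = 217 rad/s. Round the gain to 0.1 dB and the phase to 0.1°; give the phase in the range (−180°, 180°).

13.5 dB, -102.3°

At s = jω = j217:
zero (s+50): 50 + j217 → |·| = √(50²+217²) = √49589 ≈ 222.69, ∠ = arctan(217/50) ≈ 77.02°
quadratic: (j217)² + 2.4·j217 + 100 = -46989 + j520.8 → |·| ≈ 46992, ∠ ≈ 179.36°
|H| = 1000 · 222.69 / 46992 ≈ 4.7389
Gain = 20 log₁₀(4.7389) ≈ 13.51 dB
∠H = 77.02° − 179.36° = -102.34°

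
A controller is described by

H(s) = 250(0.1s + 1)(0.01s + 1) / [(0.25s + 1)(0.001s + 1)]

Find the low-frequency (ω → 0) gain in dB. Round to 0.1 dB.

48.0 dB

H(0) = 250 · 1 / 1 = 250
20 log₁₀(250) ≈ 47.96 dB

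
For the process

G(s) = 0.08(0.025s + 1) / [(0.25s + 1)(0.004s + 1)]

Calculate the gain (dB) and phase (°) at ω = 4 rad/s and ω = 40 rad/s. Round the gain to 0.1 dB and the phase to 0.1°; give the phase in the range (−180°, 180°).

At ω = 4 rad/s:
zero (1 + j4·0.025) = 1 + j0.1 → |·| ≈ 1.005, ∠ ≈ 5.71°
pole (1 + j4·0.25) = 1 + j1 → |·| ≈ 1.4142, ∠ ≈ 45.00°
pole (1 + j4·0.004) = 1 + j0.016 → |·| ≈ 1.0001, ∠ ≈ 0.92°
|G| = 0.08 · 1.005 / (1.4142 · 1.0001) ≈ 0.056846
Gain = 20 log₁₀(0.056846) ≈ -24.91 dB
∠G = (5.71°) − (45.00° + 0.92°) = -40.21°

At ω = 40 rad/s:
zero (1 + j40·0.025) = 1 + j1 → |·| ≈ 1.4142, ∠ ≈ 45.00°
pole (1 + j40·0.25) = 1 + j10 → |·| ≈ 10.05, ∠ ≈ 84.29°
pole (1 + j40·0.004) = 1 + j0.16 → |·| ≈ 1.0127, ∠ ≈ 9.09°
|G| = 0.08 · 1.4142 / (10.05 · 1.0127) ≈ 0.011116
Gain = 20 log₁₀(0.011116) ≈ -39.08 dB
∠G = (45.00°) − (84.29° + 9.09°) = -48.38°

ω = 4: -24.9 dB, -40.2°; ω = 40: -39.1 dB, -48.4°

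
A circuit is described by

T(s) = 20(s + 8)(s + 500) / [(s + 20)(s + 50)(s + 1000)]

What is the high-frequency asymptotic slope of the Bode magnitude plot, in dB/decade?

Each pole contributes −20 dB/decade at high frequency; each zero contributes +20 dB/decade.
Net: 2 zero(s) − 3 pole(s) → -20 dB/decade.

-20 dB/decade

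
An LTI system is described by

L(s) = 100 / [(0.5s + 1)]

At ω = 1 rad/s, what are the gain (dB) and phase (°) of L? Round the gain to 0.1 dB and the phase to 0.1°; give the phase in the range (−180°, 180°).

At ω = 1 rad/s:
pole (1 + j1·0.5) = 1 + j0.5 → |·| ≈ 1.118, ∠ ≈ 26.57°
|L| = 100 · 1 / (1.118) ≈ 89.445
Gain = 20 log₁₀(89.445) ≈ 39.03 dB
∠L = (0°) − (26.57°) = -26.57°

39.0 dB, -26.6°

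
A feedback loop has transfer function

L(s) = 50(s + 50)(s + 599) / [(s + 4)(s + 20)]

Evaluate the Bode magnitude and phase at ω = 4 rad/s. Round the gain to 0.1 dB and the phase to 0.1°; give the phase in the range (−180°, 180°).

At s = jω = j4:
zero (s+50): 50 + j4 → |·| = √(50²+4²) = √2516 ≈ 50.16, ∠ = arctan(4/50) ≈ 4.57°
zero (s+599): 599 + j4 → |·| = √(599²+4²) = √358817 ≈ 599.01, ∠ = arctan(4/599) ≈ 0.38°
pole (s+4): 4 + j4 → |·| = √(4²+4²) = √32 ≈ 5.6569, ∠ = arctan(4/4) ≈ 45.00°
pole (s+20): 20 + j4 → |·| = √(20²+4²) = √416 ≈ 20.396, ∠ = arctan(4/20) ≈ 11.31°
|L| = 50 · 30046 / 115.38 ≈ 13020
Gain = 20 log₁₀(13020) ≈ 82.29 dB
∠L = 4.95° − 56.31° = -51.36°

82.3 dB, -51.4°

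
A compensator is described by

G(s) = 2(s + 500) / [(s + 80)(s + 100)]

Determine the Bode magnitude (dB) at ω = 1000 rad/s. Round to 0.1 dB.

At s = jω = j1000:
zero (s+500): 500 + j1000 → |·| = √(500²+1000²) = √1250000 ≈ 1118, ∠ = arctan(1000/500) ≈ 63.43°
pole (s+80): 80 + j1000 → |·| = √(80²+1000²) = √1006400 ≈ 1003.2, ∠ = arctan(1000/80) ≈ 85.43°
pole (s+100): 100 + j1000 → |·| = √(100²+1000²) = √1010000 ≈ 1005, ∠ = arctan(1000/100) ≈ 84.29°
|G| = 2 · 1118 / 1.0082e+06 ≈ 0.0022178
Gain = 20 log₁₀(0.0022178) ≈ -53.08 dB

-53.1 dB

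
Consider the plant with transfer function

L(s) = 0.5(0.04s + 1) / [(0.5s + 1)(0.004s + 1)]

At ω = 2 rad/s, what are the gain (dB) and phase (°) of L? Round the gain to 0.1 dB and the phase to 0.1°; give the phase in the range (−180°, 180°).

At ω = 2 rad/s:
zero (1 + j2·0.04) = 1 + j0.08 → |·| ≈ 1.0032, ∠ ≈ 4.57°
pole (1 + j2·0.5) = 1 + j1 → |·| ≈ 1.4142, ∠ ≈ 45.00°
pole (1 + j2·0.004) = 1 + j0.008 → |·| ≈ 1, ∠ ≈ 0.46°
|L| = 0.5 · 1.0032 / (1.4142 · 1) ≈ 0.35469
Gain = 20 log₁₀(0.35469) ≈ -9.00 dB
∠L = (4.57°) − (45.00° + 0.46°) = -40.89°

-9.0 dB, -40.9°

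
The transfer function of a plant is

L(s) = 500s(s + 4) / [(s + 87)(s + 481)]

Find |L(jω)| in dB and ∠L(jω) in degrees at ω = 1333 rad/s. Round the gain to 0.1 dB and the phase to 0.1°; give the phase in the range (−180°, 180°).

At s = jω = j1333:
zero (s+4): 4 + j1333 → |·| = √(4²+1333²) = √1776905 ≈ 1333, ∠ = arctan(1333/4) ≈ 89.83°
zero at origin: s = j1333 → |·| = 1333, ∠ = 90.00°
pole (s+87): 87 + j1333 → |·| = √(87²+1333²) = √1784458 ≈ 1335.8, ∠ = arctan(1333/87) ≈ 86.27°
pole (s+481): 481 + j1333 → |·| = √(481²+1333²) = √2008250 ≈ 1417.1, ∠ = arctan(1333/481) ≈ 70.16°
|L| = 500 · 1.7769e+06 / 1.893e+06 ≈ 469.33
Gain = 20 log₁₀(469.33) ≈ 53.43 dB
∠L = 179.83° − 156.43° = 23.40°

53.4 dB, 23.4°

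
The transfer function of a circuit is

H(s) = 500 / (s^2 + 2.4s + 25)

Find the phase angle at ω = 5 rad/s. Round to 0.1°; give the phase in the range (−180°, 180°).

-90.0°

At s = jω = j5:
quadratic: (j5)² + 2.4·j5 + 25 = 0 + j12 → |·| ≈ 12, ∠ ≈ 90.00°
∠H = 0.00° − 90.00° = -90.00°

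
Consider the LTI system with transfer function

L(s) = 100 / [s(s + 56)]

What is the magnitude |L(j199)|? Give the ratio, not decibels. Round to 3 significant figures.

At s = jω = j199:
pole (s+56): 56 + j199 → |·| = √(56²+199²) = √42737 ≈ 206.73, ∠ = arctan(199/56) ≈ 74.28°
pole at origin: |s| = 199, ∠ = 90.00° (in denominator)
|L| = 100 / 41139 ≈ 0.0024308

0.00243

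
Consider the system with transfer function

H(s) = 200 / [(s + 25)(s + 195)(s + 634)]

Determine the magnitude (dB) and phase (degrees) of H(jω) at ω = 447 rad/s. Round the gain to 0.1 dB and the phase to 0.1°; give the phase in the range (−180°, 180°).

At s = jω = j447:
pole (s+25): 25 + j447 → |·| = √(25²+447²) = √200434 ≈ 447.7, ∠ = arctan(447/25) ≈ 86.80°
pole (s+195): 195 + j447 → |·| = √(195²+447²) = √237834 ≈ 487.68, ∠ = arctan(447/195) ≈ 66.43°
pole (s+634): 634 + j447 → |·| = √(634²+447²) = √601765 ≈ 775.74, ∠ = arctan(447/634) ≈ 35.19°
|H| = 200 / 1.6937e+08 ≈ 1.1808e-06
Gain = 20 log₁₀(1.1808e-06) ≈ -118.56 dB
∠H = 0.00° − 188.42° = -188.42° ≡ 171.58° (principal value)

-118.6 dB, 171.6°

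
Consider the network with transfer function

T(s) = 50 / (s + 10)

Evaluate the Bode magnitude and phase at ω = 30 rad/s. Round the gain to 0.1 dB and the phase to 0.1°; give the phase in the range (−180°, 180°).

At s = jω = j30:
pole (s+10): 10 + j30 → |·| = √(10²+30²) = √1000 ≈ 31.623, ∠ = arctan(30/10) ≈ 71.57°
|T| = 50 / 31.623 ≈ 1.5811
Gain = 20 log₁₀(1.5811) ≈ 3.98 dB
∠T = 0.00° − 71.57° = -71.57°

4.0 dB, -71.6°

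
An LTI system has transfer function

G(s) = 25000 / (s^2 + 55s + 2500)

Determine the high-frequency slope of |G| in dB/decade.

Each pole contributes −20 dB/decade at high frequency; each zero contributes +20 dB/decade.
Net: 0 zero(s) − 2 pole(s) → -40 dB/decade.

-40 dB/decade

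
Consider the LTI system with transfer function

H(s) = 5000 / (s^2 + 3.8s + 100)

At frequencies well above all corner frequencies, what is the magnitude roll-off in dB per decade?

Each pole contributes −20 dB/decade at high frequency; each zero contributes +20 dB/decade.
Net: 0 zero(s) − 2 pole(s) → -40 dB/decade.

-40 dB/decade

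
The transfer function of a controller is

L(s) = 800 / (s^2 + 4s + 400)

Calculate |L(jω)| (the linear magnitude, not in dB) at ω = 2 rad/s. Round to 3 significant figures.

2.02

At s = jω = j2:
quadratic: (j2)² + 4·j2 + 400 = 396 + j8 → |·| ≈ 396.08, ∠ ≈ 1.16°
|L| = 800 / 396.08 ≈ 2.0198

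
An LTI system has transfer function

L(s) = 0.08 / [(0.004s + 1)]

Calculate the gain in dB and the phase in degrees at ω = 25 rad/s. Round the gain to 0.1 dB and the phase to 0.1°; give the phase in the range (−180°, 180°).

At ω = 25 rad/s:
pole (1 + j25·0.004) = 1 + j0.1 → |·| ≈ 1.005, ∠ ≈ 5.71°
|L| = 0.08 · 1 / (1.005) ≈ 0.079602
Gain = 20 log₁₀(0.079602) ≈ -21.98 dB
∠L = (0°) − (5.71°) = -5.71°

-22.0 dB, -5.7°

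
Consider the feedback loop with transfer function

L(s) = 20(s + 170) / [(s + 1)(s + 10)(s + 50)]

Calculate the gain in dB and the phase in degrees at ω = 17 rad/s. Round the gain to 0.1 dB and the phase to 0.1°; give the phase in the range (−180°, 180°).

At s = jω = j17:
zero (s+170): 170 + j17 → |·| = √(170²+17²) = √29189 ≈ 170.85, ∠ = arctan(17/170) ≈ 5.71°
pole (s+1): 1 + j17 → |·| = √(1²+17²) = √290 ≈ 17.029, ∠ = arctan(17/1) ≈ 86.63°
pole (s+10): 10 + j17 → |·| = √(10²+17²) = √389 ≈ 19.723, ∠ = arctan(17/10) ≈ 59.53°
pole (s+50): 50 + j17 → |·| = √(50²+17²) = √2789 ≈ 52.811, ∠ = arctan(17/50) ≈ 18.78°
|L| = 20 · 170.85 / 17737 ≈ 0.19265
Gain = 20 log₁₀(0.19265) ≈ -14.30 dB
∠L = 5.71° − 164.94° = -159.23°

-14.3 dB, -159.2°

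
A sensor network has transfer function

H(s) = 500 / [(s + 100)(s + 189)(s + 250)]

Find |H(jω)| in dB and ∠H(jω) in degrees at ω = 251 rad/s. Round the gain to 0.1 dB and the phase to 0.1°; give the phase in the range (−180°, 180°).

At s = jω = j251:
pole (s+100): 100 + j251 → |·| = √(100²+251²) = √73001 ≈ 270.19, ∠ = arctan(251/100) ≈ 68.28°
pole (s+189): 189 + j251 → |·| = √(189²+251²) = √98722 ≈ 314.2, ∠ = arctan(251/189) ≈ 53.02°
pole (s+250): 250 + j251 → |·| = √(250²+251²) = √125501 ≈ 354.26, ∠ = arctan(251/250) ≈ 45.11°
|H| = 500 / 3.0074e+07 ≈ 1.6626e-05
Gain = 20 log₁₀(1.6626e-05) ≈ -95.58 dB
∠H = 0.00° − 166.41° = -166.41°

-95.6 dB, -166.4°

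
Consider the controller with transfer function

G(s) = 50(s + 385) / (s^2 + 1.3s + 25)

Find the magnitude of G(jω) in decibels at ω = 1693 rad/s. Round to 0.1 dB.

At s = jω = j1693:
zero (s+385): 385 + j1693 → |·| = √(385²+1693²) = √3014474 ≈ 1736.2, ∠ = arctan(1693/385) ≈ 77.19°
quadratic: (j1693)² + 1.3·j1693 + 25 = -2866224 + j2200.9 → |·| ≈ 2.8662e+06, ∠ ≈ 179.96°
|G| = 50 · 1736.2 / 2.8662e+06 ≈ 0.030287
Gain = 20 log₁₀(0.030287) ≈ -30.37 dB

-30.4 dB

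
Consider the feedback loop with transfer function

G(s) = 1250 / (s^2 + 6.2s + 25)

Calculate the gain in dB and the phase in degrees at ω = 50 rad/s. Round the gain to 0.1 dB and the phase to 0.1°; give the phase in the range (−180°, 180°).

At s = jω = j50:
quadratic: (j50)² + 6.2·j50 + 25 = -2475 + j310 → |·| ≈ 2494.3, ∠ ≈ 172.86°
|G| = 1250 / 2494.3 ≈ 0.50114
Gain = 20 log₁₀(0.50114) ≈ -6.00 dB
∠G = 0.00° − 172.86° = -172.86°

-6.0 dB, -172.9°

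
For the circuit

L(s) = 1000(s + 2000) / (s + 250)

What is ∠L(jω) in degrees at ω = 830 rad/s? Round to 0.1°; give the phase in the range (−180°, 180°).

At s = jω = j830:
zero (s+2000): 2000 + j830 → |·| = √(2000²+830²) = √4688900 ≈ 2165.4, ∠ = arctan(830/2000) ≈ 22.54°
pole (s+250): 250 + j830 → |·| = √(250²+830²) = √751400 ≈ 866.83, ∠ = arctan(830/250) ≈ 73.24°
∠L = 22.54° − 73.24° = -50.70°

-50.7°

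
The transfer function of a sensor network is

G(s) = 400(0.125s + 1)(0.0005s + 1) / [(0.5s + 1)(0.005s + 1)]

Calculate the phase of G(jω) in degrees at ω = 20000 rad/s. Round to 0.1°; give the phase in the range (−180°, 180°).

At ω = 20000 rad/s:
zero (1 + j20000·0.125) = 1 + j2500 → |·| ≈ 2500, ∠ ≈ 89.98°
zero (1 + j20000·0.0005) = 1 + j10 → |·| ≈ 10.05, ∠ ≈ 84.29°
pole (1 + j20000·0.5) = 1 + j10000 → |·| ≈ 10000, ∠ ≈ 89.99°
pole (1 + j20000·0.005) = 1 + j100 → |·| ≈ 100, ∠ ≈ 89.43°
∠G = (89.98° + 84.29°) − (89.99° + 89.43°) = -5.15°

-5.2°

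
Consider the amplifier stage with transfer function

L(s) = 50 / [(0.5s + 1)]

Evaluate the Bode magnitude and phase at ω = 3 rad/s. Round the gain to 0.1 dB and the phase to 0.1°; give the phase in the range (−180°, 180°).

28.9 dB, -56.3°

At ω = 3 rad/s:
pole (1 + j3·0.5) = 1 + j1.5 → |·| ≈ 1.8028, ∠ ≈ 56.31°
|L| = 50 · 1 / (1.8028) ≈ 27.735
Gain = 20 log₁₀(27.735) ≈ 28.86 dB
∠L = (0°) − (56.31°) = -56.31°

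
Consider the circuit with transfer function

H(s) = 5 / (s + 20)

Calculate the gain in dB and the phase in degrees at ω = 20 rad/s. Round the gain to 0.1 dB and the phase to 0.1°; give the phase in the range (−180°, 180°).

-15.1 dB, -45.0°

At s = jω = j20:
pole (s+20): 20 + j20 → |·| = √(20²+20²) = √800 ≈ 28.284, ∠ = arctan(20/20) ≈ 45.00°
|H| = 5 / 28.284 ≈ 0.17678
Gain = 20 log₁₀(0.17678) ≈ -15.05 dB
∠H = 0.00° − 45.00° = -45.00°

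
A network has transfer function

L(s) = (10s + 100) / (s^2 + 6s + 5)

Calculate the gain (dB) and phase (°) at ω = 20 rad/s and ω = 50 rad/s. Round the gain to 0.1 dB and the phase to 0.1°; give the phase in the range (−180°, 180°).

ω = 20: -5.3 dB, -99.7°; ω = 50: -13.9 dB, -94.5°

Substitute s = j20:
Numerator: 10(j20) + 100 = 100 + j200
Denominator: (j20)^2 + 6(j20) + 5 = -395 + j120
|N| = √(100² + 200²) ≈ 223.61, ∠N ≈ 63.43°
|D| = √(395² + 120²) ≈ 412.83, ∠D ≈ 163.10°
|L| = 223.61 / 412.83 ≈ 0.54165
Gain = 20 log₁₀(0.54165) ≈ -5.33 dB
∠L = 63.43° − 163.10° = -99.67°

Substitute s = j50:
Numerator: 10(j50) + 100 = 100 + j500
Denominator: (j50)^2 + 6(j50) + 5 = -2495 + j300
|N| = √(100² + 500²) ≈ 509.9, ∠N ≈ 78.69°
|D| = √(2495² + 300²) ≈ 2513, ∠D ≈ 173.14°
|L| = 509.9 / 2513 ≈ 0.2029
Gain = 20 log₁₀(0.2029) ≈ -13.85 dB
∠L = 78.69° − 173.14° = -94.45°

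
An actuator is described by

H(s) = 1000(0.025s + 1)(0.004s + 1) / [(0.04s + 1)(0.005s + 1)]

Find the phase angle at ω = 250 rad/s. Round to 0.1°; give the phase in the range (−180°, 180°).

At ω = 250 rad/s:
zero (1 + j250·0.025) = 1 + j6.25 → |·| ≈ 6.3295, ∠ ≈ 80.91°
zero (1 + j250·0.004) = 1 + j1 → |·| ≈ 1.4142, ∠ ≈ 45.00°
pole (1 + j250·0.04) = 1 + j10 → |·| ≈ 10.05, ∠ ≈ 84.29°
pole (1 + j250·0.005) = 1 + j1.25 → |·| ≈ 1.6008, ∠ ≈ 51.34°
∠H = (80.91° + 45.00°) − (84.29° + 51.34°) = -9.72°

-9.7°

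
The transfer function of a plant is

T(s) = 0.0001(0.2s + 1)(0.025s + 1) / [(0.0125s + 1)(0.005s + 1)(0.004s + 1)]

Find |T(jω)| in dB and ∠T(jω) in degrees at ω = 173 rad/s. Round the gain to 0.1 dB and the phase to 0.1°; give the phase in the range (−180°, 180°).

At ω = 173 rad/s:
zero (1 + j173·0.2) = 1 + j34.6 → |·| ≈ 34.614, ∠ ≈ 88.34°
zero (1 + j173·0.025) = 1 + j4.325 → |·| ≈ 4.4391, ∠ ≈ 76.98°
pole (1 + j173·0.0125) = 1 + j2.1625 → |·| ≈ 2.3825, ∠ ≈ 65.18°
pole (1 + j173·0.005) = 1 + j0.865 → |·| ≈ 1.3222, ∠ ≈ 40.86°
pole (1 + j173·0.004) = 1 + j0.692 → |·| ≈ 1.2161, ∠ ≈ 34.68°
|T| = 0.0001 · 34.614 · 4.4391 / (2.3825 · 1.3222 · 1.2161) ≈ 0.004011
Gain = 20 log₁₀(0.004011) ≈ -47.93 dB
∠T = (88.34° + 76.98°) − (65.18° + 40.86° + 34.68°) = 24.60°

-47.9 dB, 24.6°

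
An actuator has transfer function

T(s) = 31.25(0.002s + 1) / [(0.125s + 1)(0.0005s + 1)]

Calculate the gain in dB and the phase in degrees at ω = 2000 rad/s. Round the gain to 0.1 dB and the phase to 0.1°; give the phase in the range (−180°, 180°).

-8.8 dB, -58.8°

At ω = 2000 rad/s:
zero (1 + j2000·0.002) = 1 + j4 → |·| ≈ 4.1231, ∠ ≈ 75.96°
pole (1 + j2000·0.125) = 1 + j250 → |·| ≈ 250, ∠ ≈ 89.77°
pole (1 + j2000·0.0005) = 1 + j1 → |·| ≈ 1.4142, ∠ ≈ 45.00°
|T| = 31.25 · 4.1231 / (250 · 1.4142) ≈ 0.36444
Gain = 20 log₁₀(0.36444) ≈ -8.77 dB
∠T = (75.96°) − (89.77° + 45.00°) = -58.81°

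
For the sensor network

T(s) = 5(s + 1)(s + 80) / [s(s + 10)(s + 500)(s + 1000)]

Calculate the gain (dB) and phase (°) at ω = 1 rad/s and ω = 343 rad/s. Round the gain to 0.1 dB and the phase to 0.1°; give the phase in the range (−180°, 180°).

ω = 1: -79.0 dB, -50.2°; ω = 343: -101.9 dB, -65.0°

At s = jω = j1:
zero (s+1): 1 + j1 → |·| = √(1²+1²) = √2 ≈ 1.4142, ∠ = arctan(1/1) ≈ 45.00°
zero (s+80): 80 + j1 → |·| = √(80²+1²) = √6401 ≈ 80.006, ∠ = arctan(1/80) ≈ 0.72°
pole (s+10): 10 + j1 → |·| = √(10²+1²) = √101 ≈ 10.05, ∠ = arctan(1/10) ≈ 5.71°
pole (s+500): 500 + j1 → |·| = √(500²+1²) = √250001 ≈ 500, ∠ = arctan(1/500) ≈ 0.11°
pole (s+1000): 1000 + j1 → |·| = √(1000²+1²) = √1000001 ≈ 1000, ∠ = arctan(1/1000) ≈ 0.06°
pole at origin: |s| = 1, ∠ = 90.00° (in denominator)
|T| = 5 · 113.14 / 5.025e+06 ≈ 0.00011258
Gain = 20 log₁₀(0.00011258) ≈ -78.97 dB
∠T = 45.72° − 95.88° = -50.16°

At s = jω = j343:
zero (s+1): 1 + j343 → |·| = √(1²+343²) = √117650 ≈ 343, ∠ = arctan(343/1) ≈ 89.83°
zero (s+80): 80 + j343 → |·| = √(80²+343²) = √124049 ≈ 352.21, ∠ = arctan(343/80) ≈ 76.87°
pole (s+10): 10 + j343 → |·| = √(10²+343²) = √117749 ≈ 343.15, ∠ = arctan(343/10) ≈ 88.33°
pole (s+500): 500 + j343 → |·| = √(500²+343²) = √367649 ≈ 606.34, ∠ = arctan(343/500) ≈ 34.45°
pole (s+1000): 1000 + j343 → |·| = √(1000²+343²) = √1117649 ≈ 1057.2, ∠ = arctan(343/1000) ≈ 18.93°
pole at origin: |s| = 343, ∠ = 90.00° (in denominator)
|T| = 5 · 1.2081e+05 / 7.5449e+10 ≈ 8.0061e-06
Gain = 20 log₁₀(8.0061e-06) ≈ -101.93 dB
∠T = 166.70° − 231.71° = -65.01°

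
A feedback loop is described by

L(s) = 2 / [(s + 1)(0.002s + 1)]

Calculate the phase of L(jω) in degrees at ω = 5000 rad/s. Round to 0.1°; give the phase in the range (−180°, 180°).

At ω = 5000 rad/s:
pole (1 + j5000·1) = 1 + j5000 → |·| ≈ 5000, ∠ ≈ 89.99°
pole (1 + j5000·0.002) = 1 + j10 → |·| ≈ 10.05, ∠ ≈ 84.29°
∠L = (0°) − (89.99° + 84.29°) = -174.28°

-174.3°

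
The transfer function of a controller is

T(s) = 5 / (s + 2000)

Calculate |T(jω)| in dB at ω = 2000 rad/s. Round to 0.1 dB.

-55.1 dB

Substitute s = j2000:
Numerator: 5 = 5 + j0
Denominator: (j2000) + 2000 = 2000 + j2000
|N| = √(5² + 0²) ≈ 5, ∠N ≈ 0.00°
|D| = √(2000² + 2000²) ≈ 2828.4, ∠D ≈ 45.00°
|T| = 5 / 2828.4 ≈ 0.0017678
Gain = 20 log₁₀(0.0017678) ≈ -55.05 dB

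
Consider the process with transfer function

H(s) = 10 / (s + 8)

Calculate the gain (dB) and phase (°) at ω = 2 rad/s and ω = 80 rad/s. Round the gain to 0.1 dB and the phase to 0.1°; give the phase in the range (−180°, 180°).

ω = 2: 1.7 dB, -14.0°; ω = 80: -18.1 dB, -84.3°

At s = jω = j2:
pole (s+8): 8 + j2 → |·| = √(8²+2²) = √68 ≈ 8.2462, ∠ = arctan(2/8) ≈ 14.04°
|H| = 10 / 8.2462 ≈ 1.2127
Gain = 20 log₁₀(1.2127) ≈ 1.68 dB
∠H = 0.00° − 14.04° = -14.04°

At s = jω = j80:
pole (s+8): 8 + j80 → |·| = √(8²+80²) = √6464 ≈ 80.399, ∠ = arctan(80/8) ≈ 84.29°
|H| = 10 / 80.399 ≈ 0.12438
Gain = 20 log₁₀(0.12438) ≈ -18.10 dB
∠H = 0.00° − 84.29° = -84.29°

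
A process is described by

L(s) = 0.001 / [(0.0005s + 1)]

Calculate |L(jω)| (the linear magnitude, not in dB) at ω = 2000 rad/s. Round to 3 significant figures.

0.000707

At ω = 2000 rad/s:
pole (1 + j2000·0.0005) = 1 + j1 → |·| ≈ 1.4142, ∠ ≈ 45.00°
|L| = 0.001 · 1 / (1.4142) ≈ 0.00070711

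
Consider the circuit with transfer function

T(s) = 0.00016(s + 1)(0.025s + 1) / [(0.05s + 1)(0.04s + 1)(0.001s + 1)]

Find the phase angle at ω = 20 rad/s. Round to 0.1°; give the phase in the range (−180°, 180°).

At ω = 20 rad/s:
zero (1 + j20·1) = 1 + j20 → |·| ≈ 20.025, ∠ ≈ 87.14°
zero (1 + j20·0.025) = 1 + j0.5 → |·| ≈ 1.118, ∠ ≈ 26.57°
pole (1 + j20·0.05) = 1 + j1 → |·| ≈ 1.4142, ∠ ≈ 45.00°
pole (1 + j20·0.04) = 1 + j0.8 → |·| ≈ 1.2806, ∠ ≈ 38.66°
pole (1 + j20·0.001) = 1 + j0.02 → |·| ≈ 1.0002, ∠ ≈ 1.15°
∠T = (87.14° + 26.57°) − (45.00° + 38.66° + 1.15°) = 28.90°

28.9°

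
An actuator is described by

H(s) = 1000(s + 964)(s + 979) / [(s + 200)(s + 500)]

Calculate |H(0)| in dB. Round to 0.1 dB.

H(0) = 1000·964·979 / (200·500) ≈ 9437.6
20 log₁₀(9437.6) ≈ 79.50 dB

79.5 dB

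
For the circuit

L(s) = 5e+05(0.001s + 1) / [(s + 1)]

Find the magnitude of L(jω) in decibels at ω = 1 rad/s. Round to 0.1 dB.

At ω = 1 rad/s:
zero (1 + j1·0.001) = 1 + j0.001 → |·| ≈ 1, ∠ ≈ 0.06°
pole (1 + j1·1) = 1 + j1 → |·| ≈ 1.4142, ∠ ≈ 45.00°
|L| = 5e+05 · 1 / (1.4142) ≈ 3.5356e+05
Gain = 20 log₁₀(3.5356e+05) ≈ 110.97 dB

111.0 dB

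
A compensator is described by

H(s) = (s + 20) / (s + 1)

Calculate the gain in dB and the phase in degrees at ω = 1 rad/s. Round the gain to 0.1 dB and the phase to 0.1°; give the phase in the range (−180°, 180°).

23.0 dB, -42.1°

Substitute s = j1:
Numerator: (j1) + 20 = 20 + j1
Denominator: (j1) + 1 = 1 + j1
|N| = √(20² + 1²) ≈ 20.025, ∠N ≈ 2.86°
|D| = √(1² + 1²) ≈ 1.4142, ∠D ≈ 45.00°
|H| = 20.025 / 1.4142 ≈ 14.16
Gain = 20 log₁₀(14.16) ≈ 23.02 dB
∠H = 2.86° − 45.00° = -42.14°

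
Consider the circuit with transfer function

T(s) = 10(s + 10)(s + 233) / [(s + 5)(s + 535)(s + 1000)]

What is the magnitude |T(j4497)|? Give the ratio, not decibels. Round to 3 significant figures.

At s = jω = j4497:
zero (s+10): 10 + j4497 → |·| = √(10²+4497²) = √20223109 ≈ 4497, ∠ = arctan(4497/10) ≈ 89.87°
zero (s+233): 233 + j4497 → |·| = √(233²+4497²) = √20277298 ≈ 4503, ∠ = arctan(4497/233) ≈ 87.03°
pole (s+5): 5 + j4497 → |·| = √(5²+4497²) = √20223034 ≈ 4497, ∠ = arctan(4497/5) ≈ 89.94°
pole (s+535): 535 + j4497 → |·| = √(535²+4497²) = √20509234 ≈ 4528.7, ∠ = arctan(4497/535) ≈ 83.22°
pole (s+1000): 1000 + j4497 → |·| = √(1000²+4497²) = √21223009 ≈ 4606.8, ∠ = arctan(4497/1000) ≈ 77.46°
|T| = 10 · 2.025e+07 / 9.382e+10 ≈ 0.0021584

0.00216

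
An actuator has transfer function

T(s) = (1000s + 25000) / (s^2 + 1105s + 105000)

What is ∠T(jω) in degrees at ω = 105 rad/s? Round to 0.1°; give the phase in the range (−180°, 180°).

Substitute s = j105:
Numerator: 1000(j105) + 25000 = 25000 + j105000
Denominator: (j105)^2 + 1105(j105) + 105000 = 93975 + j116025
|N| = √(25000² + 105000²) ≈ 1.0794e+05, ∠N ≈ 76.61°
|D| = √(93975² + 116025²) ≈ 1.4931e+05, ∠D ≈ 50.99°
∠T = 76.61° − 50.99° = 25.62°

25.6°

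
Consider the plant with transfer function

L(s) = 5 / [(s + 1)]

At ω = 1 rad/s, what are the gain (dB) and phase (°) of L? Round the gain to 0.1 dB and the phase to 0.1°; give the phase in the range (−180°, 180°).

11.0 dB, -45.0°

At ω = 1 rad/s:
pole (1 + j1·1) = 1 + j1 → |·| ≈ 1.4142, ∠ ≈ 45.00°
|L| = 5 · 1 / (1.4142) ≈ 3.5356
Gain = 20 log₁₀(3.5356) ≈ 10.97 dB
∠L = (0°) − (45.00°) = -45.00°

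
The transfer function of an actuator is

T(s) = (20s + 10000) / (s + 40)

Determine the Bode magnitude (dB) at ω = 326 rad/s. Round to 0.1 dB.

31.2 dB

Substitute s = j326:
Numerator: 20(j326) + 10000 = 10000 + j6520
Denominator: (j326) + 40 = 40 + j326
|N| = √(10000² + 6520²) ≈ 11938, ∠N ≈ 33.10°
|D| = √(40² + 326²) ≈ 328.44, ∠D ≈ 83.00°
|T| = 11938 / 328.44 ≈ 36.348
Gain = 20 log₁₀(36.348) ≈ 31.21 dB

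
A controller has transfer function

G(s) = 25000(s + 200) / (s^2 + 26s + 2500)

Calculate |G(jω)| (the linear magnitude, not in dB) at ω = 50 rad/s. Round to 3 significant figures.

At s = jω = j50:
zero (s+200): 200 + j50 → |·| = √(200²+50²) = √42500 ≈ 206.16, ∠ = arctan(50/200) ≈ 14.04°
quadratic: (j50)² + 26·j50 + 2500 = 0 + j1300 → |·| ≈ 1300, ∠ ≈ 90.00°
|G| = 25000 · 206.16 / 1300 ≈ 3964.6

3.96e+03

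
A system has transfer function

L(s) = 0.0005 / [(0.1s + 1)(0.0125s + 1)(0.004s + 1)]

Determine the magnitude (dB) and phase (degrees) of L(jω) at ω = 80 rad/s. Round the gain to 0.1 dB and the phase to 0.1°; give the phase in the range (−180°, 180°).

At ω = 80 rad/s:
pole (1 + j80·0.1) = 1 + j8 → |·| ≈ 8.0623, ∠ ≈ 82.87°
pole (1 + j80·0.0125) = 1 + j1 → |·| ≈ 1.4142, ∠ ≈ 45.00°
pole (1 + j80·0.004) = 1 + j0.32 → |·| ≈ 1.05, ∠ ≈ 17.74°
|L| = 0.0005 · 1 / (8.0623 · 1.4142 · 1.05) ≈ 4.1765e-05
Gain = 20 log₁₀(4.1765e-05) ≈ -87.58 dB
∠L = (0°) − (82.87° + 45.00° + 17.74°) = -145.61°

-87.6 dB, -145.6°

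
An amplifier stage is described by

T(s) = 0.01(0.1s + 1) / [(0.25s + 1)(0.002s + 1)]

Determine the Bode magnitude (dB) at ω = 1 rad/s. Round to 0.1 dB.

At ω = 1 rad/s:
zero (1 + j1·0.1) = 1 + j0.1 → |·| ≈ 1.005, ∠ ≈ 5.71°
pole (1 + j1·0.25) = 1 + j0.25 → |·| ≈ 1.0308, ∠ ≈ 14.04°
pole (1 + j1·0.002) = 1 + j0.002 → |·| ≈ 1, ∠ ≈ 0.11°
|T| = 0.01 · 1.005 / (1.0308 · 1) ≈ 0.0097497
Gain = 20 log₁₀(0.0097497) ≈ -40.22 dB

-40.2 dB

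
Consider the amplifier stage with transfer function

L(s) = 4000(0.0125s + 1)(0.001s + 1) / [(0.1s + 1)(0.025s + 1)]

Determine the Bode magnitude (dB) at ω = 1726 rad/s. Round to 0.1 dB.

27.3 dB

At ω = 1726 rad/s:
zero (1 + j1726·0.0125) = 1 + j21.575 → |·| ≈ 21.598, ∠ ≈ 87.35°
zero (1 + j1726·0.001) = 1 + j1.726 → |·| ≈ 1.9948, ∠ ≈ 59.91°
pole (1 + j1726·0.1) = 1 + j172.6 → |·| ≈ 172.6, ∠ ≈ 89.67°
pole (1 + j1726·0.025) = 1 + j43.15 → |·| ≈ 43.162, ∠ ≈ 88.67°
|L| = 4000 · 21.598 · 1.9948 / (172.6 · 43.162) ≈ 23.133
Gain = 20 log₁₀(23.133) ≈ 27.28 dB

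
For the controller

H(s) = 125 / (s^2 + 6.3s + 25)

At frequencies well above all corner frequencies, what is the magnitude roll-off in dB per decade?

-40 dB/decade

Each pole contributes −20 dB/decade at high frequency; each zero contributes +20 dB/decade.
Net: 0 zero(s) − 2 pole(s) → -40 dB/decade.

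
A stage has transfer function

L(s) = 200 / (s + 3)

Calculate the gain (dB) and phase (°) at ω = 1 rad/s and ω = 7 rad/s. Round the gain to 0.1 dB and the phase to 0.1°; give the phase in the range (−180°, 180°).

At s = jω = j1:
pole (s+3): 3 + j1 → |·| = √(3²+1²) = √10 ≈ 3.1623, ∠ = arctan(1/3) ≈ 18.43°
|L| = 200 / 3.1623 ≈ 63.245
Gain = 20 log₁₀(63.245) ≈ 36.02 dB
∠L = 0.00° − 18.43° = -18.43°

At s = jω = j7:
pole (s+3): 3 + j7 → |·| = √(3²+7²) = √58 ≈ 7.6158, ∠ = arctan(7/3) ≈ 66.80°
|L| = 200 / 7.6158 ≈ 26.261
Gain = 20 log₁₀(26.261) ≈ 28.39 dB
∠L = 0.00° − 66.80° = -66.80°

ω = 1: 36.0 dB, -18.4°; ω = 7: 28.4 dB, -66.8°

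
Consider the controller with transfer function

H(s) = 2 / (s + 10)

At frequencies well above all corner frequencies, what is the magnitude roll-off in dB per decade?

-20 dB/decade

Each pole contributes −20 dB/decade at high frequency; each zero contributes +20 dB/decade.
Net: 0 zero(s) − 1 pole(s) → -20 dB/decade.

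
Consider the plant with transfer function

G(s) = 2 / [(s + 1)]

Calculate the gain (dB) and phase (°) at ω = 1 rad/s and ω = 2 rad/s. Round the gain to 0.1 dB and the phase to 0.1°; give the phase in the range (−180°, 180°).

At ω = 1 rad/s:
pole (1 + j1·1) = 1 + j1 → |·| ≈ 1.4142, ∠ ≈ 45.00°
|G| = 2 · 1 / (1.4142) ≈ 1.4142
Gain = 20 log₁₀(1.4142) ≈ 3.01 dB
∠G = (0°) − (45.00°) = -45.00°

At ω = 2 rad/s:
pole (1 + j2·1) = 1 + j2 → |·| ≈ 2.2361, ∠ ≈ 63.43°
|G| = 2 · 1 / (2.2361) ≈ 0.89441
Gain = 20 log₁₀(0.89441) ≈ -0.97 dB
∠G = (0°) − (63.43°) = -63.43°

ω = 1: 3.0 dB, -45.0°; ω = 2: -1.0 dB, -63.4°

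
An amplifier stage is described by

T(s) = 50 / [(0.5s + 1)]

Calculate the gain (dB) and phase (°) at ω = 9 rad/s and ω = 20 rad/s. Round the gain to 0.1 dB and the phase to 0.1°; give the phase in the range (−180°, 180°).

ω = 9: 20.7 dB, -77.5°; ω = 20: 13.9 dB, -84.3°

At ω = 9 rad/s:
pole (1 + j9·0.5) = 1 + j4.5 → |·| ≈ 4.6098, ∠ ≈ 77.47°
|T| = 50 · 1 / (4.6098) ≈ 10.846
Gain = 20 log₁₀(10.846) ≈ 20.71 dB
∠T = (0°) − (77.47°) = -77.47°

At ω = 20 rad/s:
pole (1 + j20·0.5) = 1 + j10 → |·| ≈ 10.05, ∠ ≈ 84.29°
|T| = 50 · 1 / (10.05) ≈ 4.9751
Gain = 20 log₁₀(4.9751) ≈ 13.94 dB
∠T = (0°) − (84.29°) = -84.29°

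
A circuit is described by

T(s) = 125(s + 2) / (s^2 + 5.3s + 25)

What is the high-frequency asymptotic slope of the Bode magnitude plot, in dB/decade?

-20 dB/decade

Each pole contributes −20 dB/decade at high frequency; each zero contributes +20 dB/decade.
Net: 1 zero(s) − 2 pole(s) → -20 dB/decade.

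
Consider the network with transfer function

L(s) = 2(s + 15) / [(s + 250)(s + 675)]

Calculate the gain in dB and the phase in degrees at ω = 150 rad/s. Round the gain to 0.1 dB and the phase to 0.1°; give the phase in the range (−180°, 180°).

At s = jω = j150:
zero (s+15): 15 + j150 → |·| = √(15²+150²) = √22725 ≈ 150.75, ∠ = arctan(150/15) ≈ 84.29°
pole (s+250): 250 + j150 → |·| = √(250²+150²) = √85000 ≈ 291.55, ∠ = arctan(150/250) ≈ 30.96°
pole (s+675): 675 + j150 → |·| = √(675²+150²) = √478125 ≈ 691.47, ∠ = arctan(150/675) ≈ 12.53°
|L| = 2 · 150.75 / 2.016e+05 ≈ 0.0014955
Gain = 20 log₁₀(0.0014955) ≈ -56.50 dB
∠L = 84.29° − 43.49° = 40.80°

-56.5 dB, 40.8°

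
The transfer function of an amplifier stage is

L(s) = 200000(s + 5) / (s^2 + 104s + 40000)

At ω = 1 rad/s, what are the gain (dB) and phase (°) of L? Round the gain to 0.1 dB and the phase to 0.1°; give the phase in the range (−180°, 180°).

28.1 dB, 11.2°

At s = jω = j1:
zero (s+5): 5 + j1 → |·| = √(5²+1²) = √26 ≈ 5.099, ∠ = arctan(1/5) ≈ 11.31°
quadratic: (j1)² + 104·j1 + 40000 = 39999 + j104 → |·| ≈ 39999, ∠ ≈ 0.15°
|L| = 200000 · 5.099 / 39999 ≈ 25.496
Gain = 20 log₁₀(25.496) ≈ 28.13 dB
∠L = 11.31° − 0.15° = 11.16°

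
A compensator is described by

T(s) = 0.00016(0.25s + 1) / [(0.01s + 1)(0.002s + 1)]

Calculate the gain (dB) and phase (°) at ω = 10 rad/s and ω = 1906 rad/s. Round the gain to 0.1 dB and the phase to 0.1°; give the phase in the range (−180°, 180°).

ω = 10: -67.4 dB, 61.3°; ω = 1906: -59.9 dB, -72.4°

At ω = 10 rad/s:
zero (1 + j10·0.25) = 1 + j2.5 → |·| ≈ 2.6926, ∠ ≈ 68.20°
pole (1 + j10·0.01) = 1 + j0.1 → |·| ≈ 1.005, ∠ ≈ 5.71°
pole (1 + j10·0.002) = 1 + j0.02 → |·| ≈ 1.0002, ∠ ≈ 1.15°
|T| = 0.00016 · 2.6926 / (1.005 · 1.0002) ≈ 0.00042859
Gain = 20 log₁₀(0.00042859) ≈ -67.36 dB
∠T = (68.20°) − (5.71° + 1.15°) = 61.34°

At ω = 1906 rad/s:
zero (1 + j1906·0.25) = 1 + j476.5 → |·| ≈ 476.5, ∠ ≈ 89.88°
pole (1 + j1906·0.01) = 1 + j19.06 → |·| ≈ 19.086, ∠ ≈ 87.00°
pole (1 + j1906·0.002) = 1 + j3.812 → |·| ≈ 3.941, ∠ ≈ 75.30°
|T| = 0.00016 · 476.5 / (19.086 · 3.941) ≈ 0.0010136
Gain = 20 log₁₀(0.0010136) ≈ -59.88 dB
∠T = (89.88°) − (87.00° + 75.30°) = -72.42°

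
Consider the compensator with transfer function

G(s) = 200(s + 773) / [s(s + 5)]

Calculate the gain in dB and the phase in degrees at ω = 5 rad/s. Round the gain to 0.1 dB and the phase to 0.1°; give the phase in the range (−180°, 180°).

72.8 dB, -134.6°

At s = jω = j5:
zero (s+773): 773 + j5 → |·| = √(773²+5²) = √597554 ≈ 773.02, ∠ = arctan(5/773) ≈ 0.37°
pole (s+5): 5 + j5 → |·| = √(5²+5²) = √50 ≈ 7.0711, ∠ = arctan(5/5) ≈ 45.00°
pole at origin: |s| = 5, ∠ = 90.00° (in denominator)
|G| = 200 · 773.02 / 35.355 ≈ 4372.9
Gain = 20 log₁₀(4372.9) ≈ 72.82 dB
∠G = 0.37° − 135.00° = -134.63°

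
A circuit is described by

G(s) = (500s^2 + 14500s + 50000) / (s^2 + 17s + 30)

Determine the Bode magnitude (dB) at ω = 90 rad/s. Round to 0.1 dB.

54.2 dB

Substitute s = j90:
Numerator: 500(j90)^2 + 14500(j90) + 50000 = -4000000 + j1305000
Denominator: (j90)^2 + 17(j90) + 30 = -8070 + j1530
|N| = √(4000000² + 1305000²) ≈ 4.2075e+06, ∠N ≈ 161.93°
|D| = √(8070² + 1530²) ≈ 8213.8, ∠D ≈ 169.26°
|G| = 4.2075e+06 / 8213.8 ≈ 512.25
Gain = 20 log₁₀(512.25) ≈ 54.19 dB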